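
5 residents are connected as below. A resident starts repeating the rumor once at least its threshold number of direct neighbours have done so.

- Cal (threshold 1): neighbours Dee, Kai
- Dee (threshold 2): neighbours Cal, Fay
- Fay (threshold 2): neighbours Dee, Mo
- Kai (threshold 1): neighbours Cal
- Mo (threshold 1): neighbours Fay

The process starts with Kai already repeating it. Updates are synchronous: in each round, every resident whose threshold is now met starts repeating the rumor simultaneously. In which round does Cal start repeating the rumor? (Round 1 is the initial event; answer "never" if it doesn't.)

2

Round 1 — Kai starts repeating the rumor (initial).
Round 2 — checking thresholds:
  Cal: 1 of 2 neighbours ≥ 1, starts repeating the rumor.
Round 3 — no new spreads; cascade stops.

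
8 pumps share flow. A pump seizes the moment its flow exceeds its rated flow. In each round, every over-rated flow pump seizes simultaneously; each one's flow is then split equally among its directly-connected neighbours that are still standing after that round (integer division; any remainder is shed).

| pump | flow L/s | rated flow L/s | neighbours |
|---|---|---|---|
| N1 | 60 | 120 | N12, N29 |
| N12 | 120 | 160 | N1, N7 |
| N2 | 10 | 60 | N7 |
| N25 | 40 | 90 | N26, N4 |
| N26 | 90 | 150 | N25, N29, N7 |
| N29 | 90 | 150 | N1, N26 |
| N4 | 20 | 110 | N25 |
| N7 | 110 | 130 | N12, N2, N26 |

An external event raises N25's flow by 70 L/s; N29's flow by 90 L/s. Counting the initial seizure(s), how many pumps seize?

Round 1 — N25 at 110 > 90; N29 at 180 > 150. N25, N29 seize.
  N25 sheds 110 L/s to N26, N4: 55 each.
    N26: 90+55 = 145 ≤ 150
    N4: 20+55 = 75 ≤ 110
  N29 sheds 180 L/s to N1, N26: 90 each.
    N1: 60+90 = 150 > 120
    N26: 145+90 = 235 > 150
Round 2 — N1, N26 seize.
  N1 sheds 150 L/s to N12: 150 each.
    N12: 120+150 = 270 > 160
  N26 sheds 235 L/s to N7: 235 each.
    N7: 110+235 = 345 > 130
Round 3 — N12, N7 seize.
  N12 sheds 270 L/s: no online neighbours, lost.
  N7 sheds 345 L/s to N2: 345 each.
    N2: 10+345 = 355 > 60
Round 4 — N2 seizes.
  N2 sheds 355 L/s: no online neighbours, lost.
No further seizures.

7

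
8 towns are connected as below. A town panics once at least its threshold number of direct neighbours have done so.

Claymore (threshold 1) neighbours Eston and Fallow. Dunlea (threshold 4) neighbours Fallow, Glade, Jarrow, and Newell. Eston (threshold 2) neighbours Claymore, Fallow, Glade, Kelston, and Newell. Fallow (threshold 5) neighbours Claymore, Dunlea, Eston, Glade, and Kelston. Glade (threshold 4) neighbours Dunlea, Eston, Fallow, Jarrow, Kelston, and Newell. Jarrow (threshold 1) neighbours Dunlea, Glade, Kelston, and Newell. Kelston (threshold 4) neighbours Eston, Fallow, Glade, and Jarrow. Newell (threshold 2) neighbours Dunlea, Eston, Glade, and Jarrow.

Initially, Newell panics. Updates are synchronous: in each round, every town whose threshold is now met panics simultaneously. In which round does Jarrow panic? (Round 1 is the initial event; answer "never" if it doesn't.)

2

Round 1 — Newell panics (initial).
Round 2 — checking thresholds:
  Dunlea: 1 of 4 neighbours < 4, holds.
  Eston: 1 of 5 neighbours < 2, holds.
  Glade: 1 of 6 neighbours < 4, holds.
  Jarrow: 1 of 4 neighbours ≥ 1, panics.
Round 3 — no new panics; cascade stops.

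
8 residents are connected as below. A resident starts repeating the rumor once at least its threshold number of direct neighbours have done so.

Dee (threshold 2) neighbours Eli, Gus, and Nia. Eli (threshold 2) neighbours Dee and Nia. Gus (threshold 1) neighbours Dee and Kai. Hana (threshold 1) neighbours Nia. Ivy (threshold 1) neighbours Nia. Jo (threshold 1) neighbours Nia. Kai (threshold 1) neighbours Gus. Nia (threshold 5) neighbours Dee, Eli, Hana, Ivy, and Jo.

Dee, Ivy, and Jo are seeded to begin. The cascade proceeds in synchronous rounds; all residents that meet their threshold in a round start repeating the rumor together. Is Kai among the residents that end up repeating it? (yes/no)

yes

Round 1 — Dee, Ivy, Jo start repeating the rumor (initial).
Round 2 — checking thresholds:
  Eli: 1 of 2 neighbours < 2, not yet.
  Gus: 1 of 2 neighbours ≥ 1, starts repeating the rumor.
  Nia: 3 of 5 neighbours < 5, not yet.
Round 3 — checking thresholds:
  Eli: 1 of 2 neighbours < 2, not yet.
  Kai: 1 of 1 neighbours ≥ 1, starts repeating the rumor.
  Nia: 3 of 5 neighbours < 5, not yet.
Round 4 — no new spreads; cascade stops.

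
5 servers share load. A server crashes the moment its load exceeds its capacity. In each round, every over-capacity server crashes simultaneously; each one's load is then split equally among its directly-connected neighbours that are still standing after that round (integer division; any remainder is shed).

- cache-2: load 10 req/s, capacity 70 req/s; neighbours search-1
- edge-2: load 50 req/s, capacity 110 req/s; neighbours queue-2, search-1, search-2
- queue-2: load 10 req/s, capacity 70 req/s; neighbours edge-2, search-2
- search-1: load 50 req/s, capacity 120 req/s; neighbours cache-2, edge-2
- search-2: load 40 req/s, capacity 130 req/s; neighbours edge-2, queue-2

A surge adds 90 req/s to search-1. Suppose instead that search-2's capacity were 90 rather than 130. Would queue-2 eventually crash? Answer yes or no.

With search-2's capacity at 90:
Round 1 — search-1 at 140 > 120. search-1 crashes.
  search-1 sheds 140 req/s to cache-2, edge-2: 70 each.
    cache-2: 10+70 = 80 > 70
    edge-2: 50+70 = 120 > 110
Round 2 — cache-2, edge-2 crash.
  cache-2 sheds 80 req/s: no online neighbours, lost.
  edge-2 sheds 120 req/s to queue-2, search-2: 60 each.
    queue-2: 10+60 = 70 ≤ 70
    search-2: 40+60 = 100 > 90
Round 3 — search-2 crashes.
  search-2 sheds 100 req/s to queue-2: 100 each.
    queue-2: 70+100 = 170 > 70
Round 4 — queue-2 crashes.
  queue-2 sheds 170 req/s: no online neighbours, lost.
No further crashes.

yes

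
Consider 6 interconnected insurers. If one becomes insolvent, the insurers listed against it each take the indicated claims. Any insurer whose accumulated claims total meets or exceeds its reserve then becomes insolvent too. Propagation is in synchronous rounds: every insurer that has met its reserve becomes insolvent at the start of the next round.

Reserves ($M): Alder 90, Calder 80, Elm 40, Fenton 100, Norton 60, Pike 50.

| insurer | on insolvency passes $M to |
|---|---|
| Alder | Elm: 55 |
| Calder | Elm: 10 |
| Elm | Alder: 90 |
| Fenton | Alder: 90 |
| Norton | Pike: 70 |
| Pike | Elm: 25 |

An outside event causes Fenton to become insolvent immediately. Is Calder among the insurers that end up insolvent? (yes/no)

Round 1 — Fenton becomes insolvent (initial).
  Alder: +90 → 90 ≥ 90
Round 2 — Alder becomes insolvent.
  Elm: +55 → 55 ≥ 40
Round 3 — Elm becomes insolvent.
No further insolvencies.

no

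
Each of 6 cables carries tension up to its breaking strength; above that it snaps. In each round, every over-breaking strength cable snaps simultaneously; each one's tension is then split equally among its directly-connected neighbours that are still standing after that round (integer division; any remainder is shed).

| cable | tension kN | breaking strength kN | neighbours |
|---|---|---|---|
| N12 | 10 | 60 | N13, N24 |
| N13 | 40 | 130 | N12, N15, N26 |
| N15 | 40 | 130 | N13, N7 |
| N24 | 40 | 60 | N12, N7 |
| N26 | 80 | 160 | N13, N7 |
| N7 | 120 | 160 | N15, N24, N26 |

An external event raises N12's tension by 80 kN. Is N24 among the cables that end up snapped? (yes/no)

yes

Round 1 — N12 at 90 > 60. N12 snaps.
  N12 sheds 90 kN to N13, N24: 45 each.
    N13: 40+45 = 85 ≤ 130
    N24: 40+45 = 85 > 60
Round 2 — N24 snaps.
  N24 sheds 85 kN to N7: 85 each.
    N7: 120+85 = 205 > 160
Round 3 — N7 snaps.
  N7 sheds 205 kN to N15, N26: 102 each (1 lost).
    N15: 40+102 = 142 > 130
    N26: 80+102 = 182 > 160
Round 4 — N15, N26 snap.
  N15 sheds 142 kN to N13: 142 each.
    N13: 85+142 = 227 > 130
  N26 sheds 182 kN to N13: 182 each.
    N13: 227+182 = 409 > 130
Round 5 — N13 snaps.
  N13 sheds 409 kN: no online neighbours, lost.
No further breaks.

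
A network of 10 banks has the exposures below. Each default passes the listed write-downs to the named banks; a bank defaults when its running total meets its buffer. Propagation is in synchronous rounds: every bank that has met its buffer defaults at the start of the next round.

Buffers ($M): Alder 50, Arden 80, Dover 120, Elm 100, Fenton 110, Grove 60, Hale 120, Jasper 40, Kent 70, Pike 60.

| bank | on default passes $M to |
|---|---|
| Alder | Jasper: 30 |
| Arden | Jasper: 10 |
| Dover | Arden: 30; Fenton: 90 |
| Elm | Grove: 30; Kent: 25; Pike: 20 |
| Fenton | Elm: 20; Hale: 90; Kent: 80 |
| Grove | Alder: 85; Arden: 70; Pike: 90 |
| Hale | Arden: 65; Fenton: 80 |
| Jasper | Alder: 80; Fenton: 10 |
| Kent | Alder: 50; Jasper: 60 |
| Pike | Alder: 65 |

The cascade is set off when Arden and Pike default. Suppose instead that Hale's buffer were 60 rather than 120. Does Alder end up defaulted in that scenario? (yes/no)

With Hale's buffer at 60:
Round 1 — Arden, Pike default (initial).
  Alder: +65 → 65 ≥ 50
  Jasper: +10 → 10 < 40
Round 2 — Alder defaults.
  Jasper: +30 → 40 ≥ 40
Round 3 — Jasper defaults.
  Fenton: +10 → 10 < 110
No further defaults.

yes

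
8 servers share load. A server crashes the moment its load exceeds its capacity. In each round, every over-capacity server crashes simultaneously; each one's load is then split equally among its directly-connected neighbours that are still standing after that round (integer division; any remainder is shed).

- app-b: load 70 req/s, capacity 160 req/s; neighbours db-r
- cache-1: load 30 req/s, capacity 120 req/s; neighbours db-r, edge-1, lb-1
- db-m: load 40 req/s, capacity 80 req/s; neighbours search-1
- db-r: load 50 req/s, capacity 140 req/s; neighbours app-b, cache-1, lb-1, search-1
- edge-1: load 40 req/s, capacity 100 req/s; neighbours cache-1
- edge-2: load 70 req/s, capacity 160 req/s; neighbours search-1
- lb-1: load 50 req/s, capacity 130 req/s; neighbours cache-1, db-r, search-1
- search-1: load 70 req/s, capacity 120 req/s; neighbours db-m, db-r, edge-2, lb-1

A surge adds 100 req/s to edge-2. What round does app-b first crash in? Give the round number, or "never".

Round 1 — edge-2 at 170 > 160. edge-2 crashes.
  edge-2 sheds 170 req/s to search-1: 170 each.
    search-1: 70+170 = 240 > 120
Round 2 — search-1 crashes.
  search-1 sheds 240 req/s to db-m, db-r, lb-1: 80 each.
    db-m: 40+80 = 120 > 80
    db-r: 50+80 = 130 ≤ 140
    lb-1: 50+80 = 130 ≤ 130
Round 3 — db-m crashes.
  db-m sheds 120 req/s: no online neighbours, lost.
No further crashes.

never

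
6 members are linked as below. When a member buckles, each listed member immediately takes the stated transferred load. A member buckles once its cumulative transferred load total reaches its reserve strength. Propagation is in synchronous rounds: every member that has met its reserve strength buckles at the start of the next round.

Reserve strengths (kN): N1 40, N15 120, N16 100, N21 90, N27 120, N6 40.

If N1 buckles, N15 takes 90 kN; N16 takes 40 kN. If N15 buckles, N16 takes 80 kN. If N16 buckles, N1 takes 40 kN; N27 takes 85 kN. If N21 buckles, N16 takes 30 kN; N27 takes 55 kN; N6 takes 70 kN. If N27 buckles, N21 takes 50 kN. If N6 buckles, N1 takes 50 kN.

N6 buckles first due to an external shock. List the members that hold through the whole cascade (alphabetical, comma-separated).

Round 1 — N6 buckles (initial).
  N1: +50 → 50 ≥ 40
Round 2 — N1 buckles.
  N15: +90 → 90 < 120
  N16: +40 → 40 < 100
No further bucklings.

N15, N16, N21, N27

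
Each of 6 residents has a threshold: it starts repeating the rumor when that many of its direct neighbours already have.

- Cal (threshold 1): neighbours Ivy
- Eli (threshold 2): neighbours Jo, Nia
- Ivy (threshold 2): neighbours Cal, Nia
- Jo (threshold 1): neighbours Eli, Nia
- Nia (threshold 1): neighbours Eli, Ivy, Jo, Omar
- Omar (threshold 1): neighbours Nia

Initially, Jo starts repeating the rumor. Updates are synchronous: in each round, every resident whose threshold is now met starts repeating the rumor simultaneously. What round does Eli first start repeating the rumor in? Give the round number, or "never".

3

Round 1 — Jo starts repeating the rumor (initial).
Round 2 — checking thresholds:
  Eli: 1 of 2 neighbours < 2, not yet.
  Nia: 1 of 4 neighbours ≥ 1, starts repeating the rumor.
Round 3 — checking thresholds:
  Eli: 2 of 2 neighbours ≥ 2, starts repeating the rumor.
  Ivy: 1 of 2 neighbours < 2, not yet.
  Omar: 1 of 1 neighbours ≥ 1, starts repeating the rumor.
Round 4 — no new spreads; cascade stops.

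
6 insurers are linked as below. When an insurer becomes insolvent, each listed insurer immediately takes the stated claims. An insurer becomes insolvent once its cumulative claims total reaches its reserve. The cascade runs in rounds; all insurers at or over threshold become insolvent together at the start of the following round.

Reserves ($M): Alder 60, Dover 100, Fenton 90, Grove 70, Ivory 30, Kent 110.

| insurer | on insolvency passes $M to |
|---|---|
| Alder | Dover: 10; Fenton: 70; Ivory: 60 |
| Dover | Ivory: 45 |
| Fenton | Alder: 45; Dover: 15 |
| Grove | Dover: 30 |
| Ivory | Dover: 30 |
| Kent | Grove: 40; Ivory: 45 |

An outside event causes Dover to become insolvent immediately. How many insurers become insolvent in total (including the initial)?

2

Round 1 — Dover becomes insolvent (initial).
  Ivory: +45 → 45 ≥ 30
Round 2 — Ivory becomes insolvent.
No further insolvencies.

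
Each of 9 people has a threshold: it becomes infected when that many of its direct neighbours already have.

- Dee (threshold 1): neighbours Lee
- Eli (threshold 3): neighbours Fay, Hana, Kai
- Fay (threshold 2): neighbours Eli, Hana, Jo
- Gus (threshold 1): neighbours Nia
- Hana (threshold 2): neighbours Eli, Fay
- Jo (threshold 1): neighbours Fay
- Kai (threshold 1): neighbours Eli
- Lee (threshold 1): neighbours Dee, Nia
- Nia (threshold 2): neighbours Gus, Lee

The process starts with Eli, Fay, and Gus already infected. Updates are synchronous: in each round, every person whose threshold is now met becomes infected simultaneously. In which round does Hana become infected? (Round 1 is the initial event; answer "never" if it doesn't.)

Round 1 — Eli, Fay, Gus become infected (initial).
Round 2 — checking thresholds:
  Hana: 2 of 2 neighbours ≥ 2, becomes infected.
  Jo: 1 of 1 neighbours ≥ 1, becomes infected.
  Kai: 1 of 1 neighbours ≥ 1, becomes infected.
  Nia: 1 of 2 neighbours < 2, holds.
Round 3 — no new infections; cascade stops.

2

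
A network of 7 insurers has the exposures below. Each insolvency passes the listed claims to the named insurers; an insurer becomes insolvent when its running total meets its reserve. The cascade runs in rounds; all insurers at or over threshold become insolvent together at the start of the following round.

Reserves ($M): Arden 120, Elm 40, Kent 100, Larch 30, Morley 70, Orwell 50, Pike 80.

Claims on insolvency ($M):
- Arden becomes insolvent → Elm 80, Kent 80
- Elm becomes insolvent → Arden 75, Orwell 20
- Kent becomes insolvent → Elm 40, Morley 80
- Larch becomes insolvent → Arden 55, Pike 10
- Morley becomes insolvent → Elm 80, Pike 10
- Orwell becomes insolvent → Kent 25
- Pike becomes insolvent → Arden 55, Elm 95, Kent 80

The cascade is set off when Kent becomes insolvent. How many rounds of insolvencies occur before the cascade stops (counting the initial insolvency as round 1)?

2

Round 1 — Kent becomes insolvent (initial).
  Elm: +40 → 40 ≥ 40
  Morley: +80 → 80 ≥ 70
Round 2 — Elm, Morley become insolvent.
  Arden: +75 → 75 < 120
  Orwell: +20 → 20 < 50
  Pike: +10 → 10 < 80
No further insolvencies.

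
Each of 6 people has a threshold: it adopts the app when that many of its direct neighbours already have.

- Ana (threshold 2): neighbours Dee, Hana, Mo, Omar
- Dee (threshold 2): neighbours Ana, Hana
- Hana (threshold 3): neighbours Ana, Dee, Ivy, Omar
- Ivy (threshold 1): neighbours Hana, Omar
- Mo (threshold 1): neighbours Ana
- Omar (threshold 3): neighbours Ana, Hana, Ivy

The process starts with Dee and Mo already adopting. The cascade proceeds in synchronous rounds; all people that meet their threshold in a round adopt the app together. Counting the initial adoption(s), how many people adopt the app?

Round 1 — Dee, Mo adopt the app (initial).
Round 2 — checking thresholds:
  Ana: 2 of 4 neighbours ≥ 2, adopts the app.
  Hana: 1 of 4 neighbours < 3, holds.
Round 3 — no new adoptions; cascade stops.

3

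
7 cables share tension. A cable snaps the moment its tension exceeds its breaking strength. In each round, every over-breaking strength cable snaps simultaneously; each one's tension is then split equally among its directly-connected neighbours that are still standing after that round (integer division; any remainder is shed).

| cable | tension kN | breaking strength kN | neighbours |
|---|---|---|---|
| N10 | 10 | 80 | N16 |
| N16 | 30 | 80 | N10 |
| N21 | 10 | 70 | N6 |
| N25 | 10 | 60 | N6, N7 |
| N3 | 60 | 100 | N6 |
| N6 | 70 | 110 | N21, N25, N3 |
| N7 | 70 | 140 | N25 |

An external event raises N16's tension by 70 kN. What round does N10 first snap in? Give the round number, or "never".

2

Round 1 — N16 at 100 > 80. N16 snaps.
  N16 sheds 100 kN to N10: 100 each.
    N10: 10+100 = 110 > 80
Round 2 — N10 snaps.
  N10 sheds 110 kN: no online neighbours, lost.
No further breaks.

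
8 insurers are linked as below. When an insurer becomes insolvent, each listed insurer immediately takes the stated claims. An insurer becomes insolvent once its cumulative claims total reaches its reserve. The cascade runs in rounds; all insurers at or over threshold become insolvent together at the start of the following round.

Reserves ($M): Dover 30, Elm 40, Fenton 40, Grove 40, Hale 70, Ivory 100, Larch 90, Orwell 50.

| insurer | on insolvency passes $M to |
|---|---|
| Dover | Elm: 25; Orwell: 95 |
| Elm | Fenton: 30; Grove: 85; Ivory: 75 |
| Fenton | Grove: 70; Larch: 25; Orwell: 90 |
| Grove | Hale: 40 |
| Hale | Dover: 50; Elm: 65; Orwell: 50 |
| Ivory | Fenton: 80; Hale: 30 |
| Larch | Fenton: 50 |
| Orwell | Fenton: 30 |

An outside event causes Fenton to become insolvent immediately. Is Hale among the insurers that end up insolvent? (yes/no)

Round 1 — Fenton becomes insolvent (initial).
  Grove: +70 → 70 ≥ 40
  Larch: +25 → 25 < 90
  Orwell: +90 → 90 ≥ 50
Round 2 — Grove, Orwell become insolvent.
  Hale: +40 → 40 < 70
No further insolvencies.

no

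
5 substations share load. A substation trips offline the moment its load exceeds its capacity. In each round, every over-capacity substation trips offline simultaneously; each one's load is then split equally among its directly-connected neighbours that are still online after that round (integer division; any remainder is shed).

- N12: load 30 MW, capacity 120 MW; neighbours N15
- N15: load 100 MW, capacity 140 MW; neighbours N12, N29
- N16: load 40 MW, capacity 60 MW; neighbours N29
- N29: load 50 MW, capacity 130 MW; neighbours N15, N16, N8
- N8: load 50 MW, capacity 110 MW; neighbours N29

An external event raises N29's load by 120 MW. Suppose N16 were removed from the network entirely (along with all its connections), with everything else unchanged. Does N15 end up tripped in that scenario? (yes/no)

With N16 removed:
Round 1 — N29 at 170 > 130. N29 trips offline.
  N29 sheds 170 MW to N15, N8: 85 each.
    N15: 100+85 = 185 > 140
    N8: 50+85 = 135 > 110
Round 2 — N15, N8 trip offline.
  N15 sheds 185 MW to N12: 185 each.
    N12: 30+185 = 215 > 120
  N8 sheds 135 MW: no online neighbours, lost.
Round 3 — N12 trips offline.
  N12 sheds 215 MW: no online neighbours, lost.
No further trips.

yes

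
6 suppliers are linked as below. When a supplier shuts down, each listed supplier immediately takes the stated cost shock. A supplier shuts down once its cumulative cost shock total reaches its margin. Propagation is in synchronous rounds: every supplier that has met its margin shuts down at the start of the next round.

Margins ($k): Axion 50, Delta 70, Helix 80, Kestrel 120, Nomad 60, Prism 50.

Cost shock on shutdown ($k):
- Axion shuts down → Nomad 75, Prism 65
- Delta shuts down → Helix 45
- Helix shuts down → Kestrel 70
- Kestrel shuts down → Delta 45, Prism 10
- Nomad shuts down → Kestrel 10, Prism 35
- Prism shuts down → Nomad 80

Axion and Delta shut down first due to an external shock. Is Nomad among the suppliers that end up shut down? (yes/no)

yes

Round 1 — Axion, Delta shut down (initial).
  Helix: +45 → 45 < 80
  Nomad: +75 → 75 ≥ 60
  Prism: +65 → 65 ≥ 50
Round 2 — Nomad, Prism shut down.
  Kestrel: +10 → 10 < 120
No further shutdowns.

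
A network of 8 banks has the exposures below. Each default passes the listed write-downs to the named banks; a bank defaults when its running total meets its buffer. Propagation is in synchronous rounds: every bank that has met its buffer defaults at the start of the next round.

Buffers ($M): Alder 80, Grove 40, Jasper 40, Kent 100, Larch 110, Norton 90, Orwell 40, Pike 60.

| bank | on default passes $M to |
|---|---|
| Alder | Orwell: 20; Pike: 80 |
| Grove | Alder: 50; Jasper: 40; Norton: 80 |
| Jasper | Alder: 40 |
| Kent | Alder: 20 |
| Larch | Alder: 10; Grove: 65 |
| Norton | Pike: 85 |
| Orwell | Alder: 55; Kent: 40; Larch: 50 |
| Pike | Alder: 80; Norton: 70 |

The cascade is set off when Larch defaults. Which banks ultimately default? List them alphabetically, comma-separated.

Alder, Grove, Jasper, Larch, Norton, Pike

Round 1 — Larch defaults (initial).
  Alder: +10 → 10 < 80
  Grove: +65 → 65 ≥ 40
Round 2 — Grove defaults.
  Alder: +50 → 60 < 80
  Jasper: +40 → 40 ≥ 40
  Norton: +80 → 80 < 90
Round 3 — Jasper defaults.
  Alder: +40 → 100 ≥ 80
Round 4 — Alder defaults.
  Orwell: +20 → 20 < 40
  Pike: +80 → 80 ≥ 60
Round 5 — Pike defaults.
  Norton: +70 → 150 ≥ 90
Round 6 — Norton defaults.
No further defaults.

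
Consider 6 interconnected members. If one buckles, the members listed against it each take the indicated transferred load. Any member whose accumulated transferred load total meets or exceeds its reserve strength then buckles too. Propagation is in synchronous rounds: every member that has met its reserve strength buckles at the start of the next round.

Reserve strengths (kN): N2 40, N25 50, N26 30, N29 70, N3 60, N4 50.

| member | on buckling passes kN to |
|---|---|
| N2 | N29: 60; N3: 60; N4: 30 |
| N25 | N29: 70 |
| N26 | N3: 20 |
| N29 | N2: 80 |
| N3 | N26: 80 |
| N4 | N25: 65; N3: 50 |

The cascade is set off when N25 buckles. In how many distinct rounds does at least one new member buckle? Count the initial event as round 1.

5

Round 1 — N25 buckles (initial).
  N29: +70 → 70 ≥ 70
Round 2 — N29 buckles.
  N2: +80 → 80 ≥ 40
Round 3 — N2 buckles.
  N3: +60 → 60 ≥ 60
  N4: +30 → 30 < 50
Round 4 — N3 buckles.
  N26: +80 → 80 ≥ 30
Round 5 — N26 buckles.
No further bucklings.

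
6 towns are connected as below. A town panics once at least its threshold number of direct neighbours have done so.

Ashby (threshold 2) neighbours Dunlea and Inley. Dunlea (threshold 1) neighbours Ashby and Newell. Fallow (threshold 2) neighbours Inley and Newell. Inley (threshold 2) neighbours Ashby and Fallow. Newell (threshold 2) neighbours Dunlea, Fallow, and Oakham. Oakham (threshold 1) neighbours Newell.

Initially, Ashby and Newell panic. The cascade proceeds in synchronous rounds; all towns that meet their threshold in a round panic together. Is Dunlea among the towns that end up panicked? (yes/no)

yes

Round 1 — Ashby, Newell panic (initial).
Round 2 — checking thresholds:
  Dunlea: 2 of 2 neighbours ≥ 1, panics.
  Fallow: 1 of 2 neighbours < 2, below threshold.
  Inley: 1 of 2 neighbours < 2, below threshold.
  Oakham: 1 of 1 neighbours ≥ 1, panics.
Round 3 — no new panics; cascade stops.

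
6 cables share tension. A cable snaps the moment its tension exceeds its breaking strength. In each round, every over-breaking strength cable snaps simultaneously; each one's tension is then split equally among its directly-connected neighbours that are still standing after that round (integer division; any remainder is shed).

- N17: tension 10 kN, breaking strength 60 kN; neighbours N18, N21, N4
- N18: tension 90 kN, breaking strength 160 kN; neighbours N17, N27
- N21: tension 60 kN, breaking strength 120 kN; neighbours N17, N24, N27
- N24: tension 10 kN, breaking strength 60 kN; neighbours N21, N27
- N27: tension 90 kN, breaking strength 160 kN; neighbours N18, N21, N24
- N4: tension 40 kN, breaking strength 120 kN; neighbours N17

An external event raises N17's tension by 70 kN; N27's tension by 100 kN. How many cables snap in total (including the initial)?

Round 1 — N17 at 80 > 60; N27 at 190 > 160. N17, N27 snap.
  N17 sheds 80 kN to N18, N21, N4: 26 each (2 lost).
    N18: 90+26 = 116 ≤ 160
    N21: 60+26 = 86 ≤ 120
    N4: 40+26 = 66 ≤ 120
  N27 sheds 190 kN to N18, N21, N24: 63 each (1 lost).
    N18: 116+63 = 179 > 160
    N21: 86+63 = 149 > 120
    N24: 10+63 = 73 > 60
Round 2 — N18, N21, N24 snap.
  N18 sheds 179 kN: no online neighbours, lost.
  N21 sheds 149 kN: no online neighbours, lost.
  N24 sheds 73 kN: no online neighbours, lost.
No further breaks.

5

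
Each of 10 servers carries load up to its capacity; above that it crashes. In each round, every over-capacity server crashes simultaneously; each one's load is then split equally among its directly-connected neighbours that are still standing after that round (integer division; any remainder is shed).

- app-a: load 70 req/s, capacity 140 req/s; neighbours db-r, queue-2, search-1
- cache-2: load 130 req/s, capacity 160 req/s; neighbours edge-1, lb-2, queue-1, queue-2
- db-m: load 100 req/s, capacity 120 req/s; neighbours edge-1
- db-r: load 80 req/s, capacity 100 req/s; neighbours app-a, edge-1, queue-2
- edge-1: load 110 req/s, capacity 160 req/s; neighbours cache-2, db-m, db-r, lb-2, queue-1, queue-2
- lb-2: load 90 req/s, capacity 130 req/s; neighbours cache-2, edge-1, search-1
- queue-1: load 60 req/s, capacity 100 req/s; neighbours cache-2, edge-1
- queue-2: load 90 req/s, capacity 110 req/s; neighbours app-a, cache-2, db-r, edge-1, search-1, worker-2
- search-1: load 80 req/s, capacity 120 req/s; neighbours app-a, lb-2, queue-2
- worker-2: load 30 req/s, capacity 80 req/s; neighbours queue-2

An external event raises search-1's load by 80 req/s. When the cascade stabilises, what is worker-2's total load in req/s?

58

Round 1 — search-1 at 160 > 120. search-1 crashes.
  search-1 sheds 160 req/s to app-a, lb-2, queue-2: 53 each (1 lost).
    app-a: 70+53 = 123 ≤ 140
    lb-2: 90+53 = 143 > 130
    queue-2: 90+53 = 143 > 110
Round 2 — lb-2, queue-2 crash.
  lb-2 sheds 143 req/s to cache-2, edge-1: 71 each (1 lost).
    cache-2: 130+71 = 201 > 160
    edge-1: 110+71 = 181 > 160
  queue-2 sheds 143 req/s to app-a, cache-2, db-r, edge-1, worker-2: 28 each (3 lost).
    app-a: 123+28 = 151 > 140
    cache-2: 201+28 = 229 > 160
    db-r: 80+28 = 108 > 100
    edge-1: 181+28 = 209 > 160
    worker-2: 30+28 = 58 ≤ 80
Round 3 — app-a, cache-2, db-r, edge-1 crash.
  app-a sheds 151 req/s: no online neighbours, lost.
  cache-2 sheds 229 req/s to queue-1: 229 each.
    queue-1: 60+229 = 289 > 100
  db-r sheds 108 req/s: no online neighbours, lost.
  edge-1 sheds 209 req/s to db-m, queue-1: 104 each (1 lost).
    db-m: 100+104 = 204 > 120
    queue-1: 289+104 = 393 > 100
Round 4 — db-m, queue-1 crash.
  db-m sheds 204 req/s: no online neighbours, lost.
  queue-1 sheds 393 req/s: no online neighbours, lost.
No further crashes.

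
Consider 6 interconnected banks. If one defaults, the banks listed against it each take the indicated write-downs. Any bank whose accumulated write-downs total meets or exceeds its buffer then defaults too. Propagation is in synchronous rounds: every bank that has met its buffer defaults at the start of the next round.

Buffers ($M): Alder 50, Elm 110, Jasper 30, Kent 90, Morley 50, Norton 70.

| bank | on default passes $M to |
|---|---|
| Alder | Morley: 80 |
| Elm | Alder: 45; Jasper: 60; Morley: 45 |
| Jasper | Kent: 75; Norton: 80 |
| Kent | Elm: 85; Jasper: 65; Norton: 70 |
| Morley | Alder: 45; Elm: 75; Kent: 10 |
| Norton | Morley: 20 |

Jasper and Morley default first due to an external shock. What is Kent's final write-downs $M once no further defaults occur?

Round 1 — Jasper, Morley default (initial).
  Alder: +45 → 45 < 50
  Elm: +75 → 75 < 110
  Kent: +75+10 → 85 < 90
  Norton: +80 → 80 ≥ 70
Round 2 — Norton defaults.
No further defaults.

85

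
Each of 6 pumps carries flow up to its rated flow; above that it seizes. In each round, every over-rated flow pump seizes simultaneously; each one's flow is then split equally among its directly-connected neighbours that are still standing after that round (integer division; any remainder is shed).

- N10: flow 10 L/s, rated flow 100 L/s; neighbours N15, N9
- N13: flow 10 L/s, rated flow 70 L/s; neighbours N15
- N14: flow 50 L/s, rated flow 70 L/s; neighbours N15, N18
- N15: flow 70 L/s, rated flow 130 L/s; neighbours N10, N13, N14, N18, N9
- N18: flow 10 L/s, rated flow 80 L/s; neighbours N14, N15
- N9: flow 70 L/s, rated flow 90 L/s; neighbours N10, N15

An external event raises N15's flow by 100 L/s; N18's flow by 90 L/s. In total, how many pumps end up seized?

Round 1 — N15 at 170 > 130; N18 at 100 > 80. N15, N18 seize.
  N15 sheds 170 L/s to N10, N13, N14, N9: 42 each (2 lost).
    N10: 10+42 = 52 ≤ 100
    N13: 10+42 = 52 ≤ 70
    N14: 50+42 = 92 > 70
    N9: 70+42 = 112 > 90
  N18 sheds 100 L/s to N14: 100 each.
    N14: 92+100 = 192 > 70
Round 2 — N14, N9 seize.
  N14 sheds 192 L/s: no online neighbours, lost.
  N9 sheds 112 L/s to N10: 112 each.
    N10: 52+112 = 164 > 100
Round 3 — N10 seizes.
  N10 sheds 164 L/s: no online neighbours, lost.
No further seizures.

5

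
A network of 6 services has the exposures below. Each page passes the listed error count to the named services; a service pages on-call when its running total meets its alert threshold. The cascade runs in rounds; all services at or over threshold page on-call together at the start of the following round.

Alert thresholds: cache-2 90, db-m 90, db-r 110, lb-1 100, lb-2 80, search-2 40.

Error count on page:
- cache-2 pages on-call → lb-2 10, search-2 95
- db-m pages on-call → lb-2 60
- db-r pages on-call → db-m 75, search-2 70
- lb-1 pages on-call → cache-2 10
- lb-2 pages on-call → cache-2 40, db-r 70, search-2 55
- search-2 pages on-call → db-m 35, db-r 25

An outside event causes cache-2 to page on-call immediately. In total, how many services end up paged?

Round 1 — cache-2 pages on-call (initial).
  lb-2: +10 → 10 < 80
  search-2: +95 → 95 ≥ 40
Round 2 — search-2 pages on-call.
  db-m: +35 → 35 < 90
  db-r: +25 → 25 < 110
No further pages.

2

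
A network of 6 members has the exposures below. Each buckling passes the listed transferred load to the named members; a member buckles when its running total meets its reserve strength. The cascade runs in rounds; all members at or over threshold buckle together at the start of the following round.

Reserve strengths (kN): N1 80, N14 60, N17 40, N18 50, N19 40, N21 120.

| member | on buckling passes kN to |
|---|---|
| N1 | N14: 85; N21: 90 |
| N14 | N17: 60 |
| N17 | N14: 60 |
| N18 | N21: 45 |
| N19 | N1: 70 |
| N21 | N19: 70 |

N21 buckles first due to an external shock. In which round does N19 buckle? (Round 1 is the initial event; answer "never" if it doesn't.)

2

Round 1 — N21 buckles (initial).
  N19: +70 → 70 ≥ 40
Round 2 — N19 buckles.
  N1: +70 → 70 < 80
No further bucklings.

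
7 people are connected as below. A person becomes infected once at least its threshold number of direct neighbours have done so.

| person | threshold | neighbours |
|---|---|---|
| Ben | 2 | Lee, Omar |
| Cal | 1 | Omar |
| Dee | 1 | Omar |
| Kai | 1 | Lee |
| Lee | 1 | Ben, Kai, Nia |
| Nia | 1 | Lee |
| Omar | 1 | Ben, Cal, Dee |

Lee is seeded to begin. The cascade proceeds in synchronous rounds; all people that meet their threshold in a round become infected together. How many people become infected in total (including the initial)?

3

Round 1 — Lee becomes infected (initial).
Round 2 — checking thresholds:
  Ben: 1 of 2 neighbours < 2, not yet.
  Kai: 1 of 1 neighbours ≥ 1, becomes infected.
  Nia: 1 of 1 neighbours ≥ 1, becomes infected.
Round 3 — no new infections; cascade stops.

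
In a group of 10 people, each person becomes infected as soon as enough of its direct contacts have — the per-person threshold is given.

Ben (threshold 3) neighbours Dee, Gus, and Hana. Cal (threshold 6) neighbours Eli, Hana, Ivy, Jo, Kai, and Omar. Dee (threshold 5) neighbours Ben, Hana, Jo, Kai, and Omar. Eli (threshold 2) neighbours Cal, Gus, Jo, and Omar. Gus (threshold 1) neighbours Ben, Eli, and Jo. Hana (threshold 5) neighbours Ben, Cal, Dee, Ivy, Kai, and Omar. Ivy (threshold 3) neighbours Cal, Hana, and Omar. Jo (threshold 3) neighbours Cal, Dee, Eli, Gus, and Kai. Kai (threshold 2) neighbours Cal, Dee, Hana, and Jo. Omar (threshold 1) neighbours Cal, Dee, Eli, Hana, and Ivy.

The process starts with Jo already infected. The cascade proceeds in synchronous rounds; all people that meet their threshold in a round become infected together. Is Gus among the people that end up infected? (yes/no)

yes

Round 1 — Jo becomes infected (initial).
Round 2 — checking thresholds:
  Cal: 1 of 6 neighbours < 6, not yet.
  Dee: 1 of 5 neighbours < 5, not yet.
  Eli: 1 of 4 neighbours < 2, not yet.
  Gus: 1 of 3 neighbours ≥ 1, becomes infected.
  Kai: 1 of 4 neighbours < 2, not yet.
Round 3 — checking thresholds:
  Ben: 1 of 3 neighbours < 3, not yet.
  Cal: 1 of 6 neighbours < 6, not yet.
  Dee: 1 of 5 neighbours < 5, not yet.
  Eli: 2 of 4 neighbours ≥ 2, becomes infected.
  Kai: 1 of 4 neighbours < 2, not yet.
Round 4 — checking thresholds:
  Ben: 1 of 3 neighbours < 3, not yet.
  Cal: 2 of 6 neighbours < 6, not yet.
  Dee: 1 of 5 neighbours < 5, not yet.
  Kai: 1 of 4 neighbours < 2, not yet.
  Omar: 1 of 5 neighbours ≥ 1, becomes infected.
Round 5 — no new infections; cascade stops.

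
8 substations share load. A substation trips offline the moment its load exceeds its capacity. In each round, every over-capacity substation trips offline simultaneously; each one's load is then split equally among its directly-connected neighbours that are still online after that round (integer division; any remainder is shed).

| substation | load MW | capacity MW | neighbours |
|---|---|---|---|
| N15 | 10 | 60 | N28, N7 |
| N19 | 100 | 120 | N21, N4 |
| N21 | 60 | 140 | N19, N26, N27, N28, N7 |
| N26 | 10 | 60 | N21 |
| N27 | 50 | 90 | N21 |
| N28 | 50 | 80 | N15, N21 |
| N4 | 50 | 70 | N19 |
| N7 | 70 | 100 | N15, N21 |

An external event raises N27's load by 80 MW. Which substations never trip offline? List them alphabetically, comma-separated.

N26

Round 1 — N27 at 130 > 90. N27 trips offline.
  N27 sheds 130 MW to N21: 130 each.
    N21: 60+130 = 190 > 140
Round 2 — N21 trips offline.
  N21 sheds 190 MW to N19, N26, N28, N7: 47 each (2 lost).
    N19: 100+47 = 147 > 120
    N26: 10+47 = 57 ≤ 60
    N28: 50+47 = 97 > 80
    N7: 70+47 = 117 > 100
Round 3 — N19, N28, N7 trip offline.
  N19 sheds 147 MW to N4: 147 each.
    N4: 50+147 = 197 > 70
  N28 sheds 97 MW to N15: 97 each.
    N15: 10+97 = 107 > 60
  N7 sheds 117 MW to N15: 117 each.
    N15: 107+117 = 224 > 60
Round 4 — N15, N4 trip offline.
  N15 sheds 224 MW: no online neighbours, lost.
  N4 sheds 197 MW: no online neighbours, lost.
No further trips.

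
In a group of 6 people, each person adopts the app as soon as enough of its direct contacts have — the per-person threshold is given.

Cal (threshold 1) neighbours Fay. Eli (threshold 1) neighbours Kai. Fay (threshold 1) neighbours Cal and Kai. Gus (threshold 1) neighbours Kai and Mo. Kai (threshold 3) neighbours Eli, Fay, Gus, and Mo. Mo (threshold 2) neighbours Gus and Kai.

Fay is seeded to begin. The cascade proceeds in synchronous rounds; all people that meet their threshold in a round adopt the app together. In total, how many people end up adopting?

2

Round 1 — Fay adopts the app (initial).
Round 2 — checking thresholds:
  Cal: 1 of 1 neighbours ≥ 1, adopts the app.
  Kai: 1 of 4 neighbours < 3, holds.
Round 3 — no new adoptions; cascade stops.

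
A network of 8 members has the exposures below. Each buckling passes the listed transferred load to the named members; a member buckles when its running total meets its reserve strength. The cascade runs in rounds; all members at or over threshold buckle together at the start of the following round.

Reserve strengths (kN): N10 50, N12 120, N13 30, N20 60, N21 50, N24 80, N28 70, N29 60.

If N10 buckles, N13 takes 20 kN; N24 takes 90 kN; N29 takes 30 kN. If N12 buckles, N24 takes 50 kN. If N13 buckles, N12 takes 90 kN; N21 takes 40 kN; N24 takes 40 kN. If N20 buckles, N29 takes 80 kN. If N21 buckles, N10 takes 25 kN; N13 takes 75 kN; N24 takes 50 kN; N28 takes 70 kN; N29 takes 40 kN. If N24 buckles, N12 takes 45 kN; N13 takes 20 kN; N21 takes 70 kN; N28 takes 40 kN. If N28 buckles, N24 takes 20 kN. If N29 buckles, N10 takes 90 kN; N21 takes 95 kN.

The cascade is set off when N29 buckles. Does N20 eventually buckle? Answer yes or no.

no

Round 1 — N29 buckles (initial).
  N10: +90 → 90 ≥ 50
  N21: +95 → 95 ≥ 50
Round 2 — N10, N21 buckle.
  N13: +20+75 → 95 ≥ 30
  N24: +90+50 → 140 ≥ 80
  N28: +70 → 70 ≥ 70
Round 3 — N13, N24, N28 buckle.
  N12: +90+45 → 135 ≥ 120
Round 4 — N12 buckles.
No further bucklings.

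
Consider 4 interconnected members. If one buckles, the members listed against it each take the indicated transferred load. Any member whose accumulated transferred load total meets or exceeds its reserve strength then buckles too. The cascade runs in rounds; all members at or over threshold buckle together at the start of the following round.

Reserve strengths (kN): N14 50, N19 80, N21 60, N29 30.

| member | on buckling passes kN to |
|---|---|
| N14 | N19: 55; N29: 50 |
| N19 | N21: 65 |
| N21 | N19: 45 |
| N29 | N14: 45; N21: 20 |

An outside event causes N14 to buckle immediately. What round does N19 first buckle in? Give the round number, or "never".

never

Round 1 — N14 buckles (initial).
  N19: +55 → 55 < 80
  N29: +50 → 50 ≥ 30
Round 2 — N29 buckles.
  N21: +20 → 20 < 60
No further bucklings.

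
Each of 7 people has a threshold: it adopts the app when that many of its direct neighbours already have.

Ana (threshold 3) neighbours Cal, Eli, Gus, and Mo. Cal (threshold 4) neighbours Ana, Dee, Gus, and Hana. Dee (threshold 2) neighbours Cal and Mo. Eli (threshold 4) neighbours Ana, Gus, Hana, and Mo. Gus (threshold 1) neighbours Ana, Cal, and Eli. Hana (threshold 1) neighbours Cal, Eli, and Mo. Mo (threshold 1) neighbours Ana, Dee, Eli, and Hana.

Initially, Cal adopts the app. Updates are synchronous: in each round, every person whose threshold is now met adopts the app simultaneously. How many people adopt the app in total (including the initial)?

Round 1 — Cal adopts the app (initial).
Round 2 — checking thresholds:
  Ana: 1 of 4 neighbours < 3, holds.
  Dee: 1 of 2 neighbours < 2, holds.
  Gus: 1 of 3 neighbours ≥ 1, adopts the app.
  Hana: 1 of 3 neighbours ≥ 1, adopts the app.
Round 3 — checking thresholds:
  Ana: 2 of 4 neighbours < 3, holds.
  Dee: 1 of 2 neighbours < 2, holds.
  Eli: 2 of 4 neighbours < 4, holds.
  Mo: 1 of 4 neighbours ≥ 1, adopts the app.
Round 4 — checking thresholds:
  Ana: 3 of 4 neighbours ≥ 3, adopts the app.
  Dee: 2 of 2 neighbours ≥ 2, adopts the app.
  Eli: 3 of 4 neighbours < 4, holds.
Round 5 — checking thresholds:
  Eli: 4 of 4 neighbours ≥ 4, adopts the app.
Round 6 — no new adoptions; cascade stops.

7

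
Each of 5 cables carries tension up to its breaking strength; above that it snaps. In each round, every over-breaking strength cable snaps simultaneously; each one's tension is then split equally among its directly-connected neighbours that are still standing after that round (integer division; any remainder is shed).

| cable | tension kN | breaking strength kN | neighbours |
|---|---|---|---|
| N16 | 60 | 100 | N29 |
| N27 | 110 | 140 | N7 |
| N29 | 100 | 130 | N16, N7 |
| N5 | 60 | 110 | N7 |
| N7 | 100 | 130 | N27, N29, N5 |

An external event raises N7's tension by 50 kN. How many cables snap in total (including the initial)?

Round 1 — N7 at 150 > 130. N7 snaps.
  N7 sheds 150 kN to N27, N29, N5: 50 each.
    N27: 110+50 = 160 > 140
    N29: 100+50 = 150 > 130
    N5: 60+50 = 110 ≤ 110
Round 2 — N27, N29 snap.
  N27 sheds 160 kN: no online neighbours, lost.
  N29 sheds 150 kN to N16: 150 each.
    N16: 60+150 = 210 > 100
Round 3 — N16 snaps.
  N16 sheds 210 kN: no online neighbours, lost.
No further breaks.

4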